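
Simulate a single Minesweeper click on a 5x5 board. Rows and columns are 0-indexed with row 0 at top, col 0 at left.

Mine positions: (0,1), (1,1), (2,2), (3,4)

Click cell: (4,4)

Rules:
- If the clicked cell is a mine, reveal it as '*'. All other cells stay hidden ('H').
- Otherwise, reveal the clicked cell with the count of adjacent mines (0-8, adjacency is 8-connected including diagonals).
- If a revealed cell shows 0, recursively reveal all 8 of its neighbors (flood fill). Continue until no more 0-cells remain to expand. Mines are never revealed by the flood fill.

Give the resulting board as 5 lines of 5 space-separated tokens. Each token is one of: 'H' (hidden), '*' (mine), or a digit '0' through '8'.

H H H H H
H H H H H
H H H H H
H H H H H
H H H H 1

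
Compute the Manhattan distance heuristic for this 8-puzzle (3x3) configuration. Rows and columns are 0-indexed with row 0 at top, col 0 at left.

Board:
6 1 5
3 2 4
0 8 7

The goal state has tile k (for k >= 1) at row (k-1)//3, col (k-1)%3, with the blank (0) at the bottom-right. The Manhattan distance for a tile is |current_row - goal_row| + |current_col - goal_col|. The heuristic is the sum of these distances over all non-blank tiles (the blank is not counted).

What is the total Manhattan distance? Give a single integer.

Tile 6: (0,0)->(1,2) = 3
Tile 1: (0,1)->(0,0) = 1
Tile 5: (0,2)->(1,1) = 2
Tile 3: (1,0)->(0,2) = 3
Tile 2: (1,1)->(0,1) = 1
Tile 4: (1,2)->(1,0) = 2
Tile 8: (2,1)->(2,1) = 0
Tile 7: (2,2)->(2,0) = 2
Sum: 3 + 1 + 2 + 3 + 1 + 2 + 0 + 2 = 14

Answer: 14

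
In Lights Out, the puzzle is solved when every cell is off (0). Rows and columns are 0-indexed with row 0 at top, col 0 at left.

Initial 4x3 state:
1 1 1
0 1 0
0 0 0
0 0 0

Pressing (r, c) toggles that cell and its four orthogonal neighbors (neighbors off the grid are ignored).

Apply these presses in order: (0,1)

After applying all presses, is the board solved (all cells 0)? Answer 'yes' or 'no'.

Answer: yes

Derivation:
After press 1 at (0,1):
0 0 0
0 0 0
0 0 0
0 0 0

Lights still on: 0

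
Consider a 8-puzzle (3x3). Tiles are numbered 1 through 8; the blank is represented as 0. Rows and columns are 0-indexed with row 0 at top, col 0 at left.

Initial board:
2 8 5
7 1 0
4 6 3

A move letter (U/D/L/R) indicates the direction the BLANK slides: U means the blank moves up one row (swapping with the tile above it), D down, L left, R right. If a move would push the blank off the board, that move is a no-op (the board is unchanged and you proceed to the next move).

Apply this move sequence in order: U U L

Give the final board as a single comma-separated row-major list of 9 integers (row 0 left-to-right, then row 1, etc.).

After move 1 (U):
2 8 0
7 1 5
4 6 3

After move 2 (U):
2 8 0
7 1 5
4 6 3

After move 3 (L):
2 0 8
7 1 5
4 6 3

Answer: 2, 0, 8, 7, 1, 5, 4, 6, 3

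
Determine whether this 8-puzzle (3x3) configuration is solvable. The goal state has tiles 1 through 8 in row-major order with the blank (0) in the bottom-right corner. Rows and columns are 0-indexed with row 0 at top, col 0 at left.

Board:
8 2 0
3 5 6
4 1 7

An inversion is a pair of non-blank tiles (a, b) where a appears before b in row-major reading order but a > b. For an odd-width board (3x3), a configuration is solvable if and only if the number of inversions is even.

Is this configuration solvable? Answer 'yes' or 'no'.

Answer: yes

Derivation:
Inversions (pairs i<j in row-major order where tile[i] > tile[j] > 0): 14
14 is even, so the puzzle is solvable.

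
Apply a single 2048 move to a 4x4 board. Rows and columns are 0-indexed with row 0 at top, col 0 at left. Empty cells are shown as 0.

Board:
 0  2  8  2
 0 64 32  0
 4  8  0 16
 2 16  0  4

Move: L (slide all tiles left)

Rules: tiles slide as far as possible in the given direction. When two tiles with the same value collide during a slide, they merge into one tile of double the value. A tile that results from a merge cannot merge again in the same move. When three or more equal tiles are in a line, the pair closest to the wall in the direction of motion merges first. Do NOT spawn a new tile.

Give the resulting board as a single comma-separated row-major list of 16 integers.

Slide left:
row 0: [0, 2, 8, 2] -> [2, 8, 2, 0]
row 1: [0, 64, 32, 0] -> [64, 32, 0, 0]
row 2: [4, 8, 0, 16] -> [4, 8, 16, 0]
row 3: [2, 16, 0, 4] -> [2, 16, 4, 0]

Answer: 2, 8, 2, 0, 64, 32, 0, 0, 4, 8, 16, 0, 2, 16, 4, 0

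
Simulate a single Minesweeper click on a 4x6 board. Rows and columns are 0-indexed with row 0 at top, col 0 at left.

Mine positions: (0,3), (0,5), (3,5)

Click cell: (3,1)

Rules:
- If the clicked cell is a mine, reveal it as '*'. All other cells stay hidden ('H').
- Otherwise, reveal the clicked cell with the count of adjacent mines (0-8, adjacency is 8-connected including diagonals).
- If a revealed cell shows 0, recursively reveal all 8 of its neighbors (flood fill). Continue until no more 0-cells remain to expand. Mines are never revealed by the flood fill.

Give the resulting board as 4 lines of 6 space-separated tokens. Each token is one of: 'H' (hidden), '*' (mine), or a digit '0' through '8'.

0 0 1 H H H
0 0 1 1 2 H
0 0 0 0 1 H
0 0 0 0 1 H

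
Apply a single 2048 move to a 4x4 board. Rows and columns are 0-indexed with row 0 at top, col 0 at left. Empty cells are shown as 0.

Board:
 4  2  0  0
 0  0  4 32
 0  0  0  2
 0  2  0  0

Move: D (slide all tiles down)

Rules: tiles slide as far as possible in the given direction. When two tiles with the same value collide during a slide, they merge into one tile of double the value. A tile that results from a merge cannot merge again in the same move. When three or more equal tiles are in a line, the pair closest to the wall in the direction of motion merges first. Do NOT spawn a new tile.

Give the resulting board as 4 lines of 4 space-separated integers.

Answer:  0  0  0  0
 0  0  0  0
 0  0  0 32
 4  4  4  2

Derivation:
Slide down:
col 0: [4, 0, 0, 0] -> [0, 0, 0, 4]
col 1: [2, 0, 0, 2] -> [0, 0, 0, 4]
col 2: [0, 4, 0, 0] -> [0, 0, 0, 4]
col 3: [0, 32, 2, 0] -> [0, 0, 32, 2]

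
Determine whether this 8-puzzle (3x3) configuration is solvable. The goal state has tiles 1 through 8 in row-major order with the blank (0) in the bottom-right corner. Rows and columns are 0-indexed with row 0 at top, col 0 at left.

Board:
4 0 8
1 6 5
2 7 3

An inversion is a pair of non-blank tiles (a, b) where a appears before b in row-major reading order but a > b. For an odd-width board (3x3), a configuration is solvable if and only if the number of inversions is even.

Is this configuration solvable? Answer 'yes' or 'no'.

Inversions (pairs i<j in row-major order where tile[i] > tile[j] > 0): 15
15 is odd, so the puzzle is not solvable.

Answer: no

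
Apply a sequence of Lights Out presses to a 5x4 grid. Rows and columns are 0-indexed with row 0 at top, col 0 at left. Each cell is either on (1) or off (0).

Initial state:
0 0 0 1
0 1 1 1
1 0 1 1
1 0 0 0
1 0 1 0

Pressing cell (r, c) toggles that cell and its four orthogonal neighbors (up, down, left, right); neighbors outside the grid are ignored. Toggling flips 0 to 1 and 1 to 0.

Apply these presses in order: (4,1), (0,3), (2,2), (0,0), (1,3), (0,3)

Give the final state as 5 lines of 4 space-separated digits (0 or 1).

Answer: 1 1 0 0
1 1 1 0
1 1 0 1
1 1 1 0
0 1 0 0

Derivation:
After press 1 at (4,1):
0 0 0 1
0 1 1 1
1 0 1 1
1 1 0 0
0 1 0 0

After press 2 at (0,3):
0 0 1 0
0 1 1 0
1 0 1 1
1 1 0 0
0 1 0 0

After press 3 at (2,2):
0 0 1 0
0 1 0 0
1 1 0 0
1 1 1 0
0 1 0 0

After press 4 at (0,0):
1 1 1 0
1 1 0 0
1 1 0 0
1 1 1 0
0 1 0 0

After press 5 at (1,3):
1 1 1 1
1 1 1 1
1 1 0 1
1 1 1 0
0 1 0 0

After press 6 at (0,3):
1 1 0 0
1 1 1 0
1 1 0 1
1 1 1 0
0 1 0 0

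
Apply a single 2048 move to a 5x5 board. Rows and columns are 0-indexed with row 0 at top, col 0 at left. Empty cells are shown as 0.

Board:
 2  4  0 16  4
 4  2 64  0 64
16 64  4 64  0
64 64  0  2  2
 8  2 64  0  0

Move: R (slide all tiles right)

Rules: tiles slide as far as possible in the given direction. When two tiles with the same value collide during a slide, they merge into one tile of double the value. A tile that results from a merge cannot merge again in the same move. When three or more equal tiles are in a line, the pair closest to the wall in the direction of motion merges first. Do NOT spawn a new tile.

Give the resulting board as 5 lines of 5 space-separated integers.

Slide right:
row 0: [2, 4, 0, 16, 4] -> [0, 2, 4, 16, 4]
row 1: [4, 2, 64, 0, 64] -> [0, 0, 4, 2, 128]
row 2: [16, 64, 4, 64, 0] -> [0, 16, 64, 4, 64]
row 3: [64, 64, 0, 2, 2] -> [0, 0, 0, 128, 4]
row 4: [8, 2, 64, 0, 0] -> [0, 0, 8, 2, 64]

Answer:   0   2   4  16   4
  0   0   4   2 128
  0  16  64   4  64
  0   0   0 128   4
  0   0   8   2  64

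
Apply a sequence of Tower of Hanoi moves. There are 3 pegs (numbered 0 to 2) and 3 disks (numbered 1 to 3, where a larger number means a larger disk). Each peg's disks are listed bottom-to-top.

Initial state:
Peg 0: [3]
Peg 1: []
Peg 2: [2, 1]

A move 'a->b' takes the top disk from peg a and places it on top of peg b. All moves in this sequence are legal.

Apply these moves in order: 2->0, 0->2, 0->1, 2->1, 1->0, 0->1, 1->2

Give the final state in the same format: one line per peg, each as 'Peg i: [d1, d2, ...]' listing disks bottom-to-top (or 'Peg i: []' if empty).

Answer: Peg 0: []
Peg 1: [3]
Peg 2: [2, 1]

Derivation:
After move 1 (2->0):
Peg 0: [3, 1]
Peg 1: []
Peg 2: [2]

After move 2 (0->2):
Peg 0: [3]
Peg 1: []
Peg 2: [2, 1]

After move 3 (0->1):
Peg 0: []
Peg 1: [3]
Peg 2: [2, 1]

After move 4 (2->1):
Peg 0: []
Peg 1: [3, 1]
Peg 2: [2]

After move 5 (1->0):
Peg 0: [1]
Peg 1: [3]
Peg 2: [2]

After move 6 (0->1):
Peg 0: []
Peg 1: [3, 1]
Peg 2: [2]

After move 7 (1->2):
Peg 0: []
Peg 1: [3]
Peg 2: [2, 1]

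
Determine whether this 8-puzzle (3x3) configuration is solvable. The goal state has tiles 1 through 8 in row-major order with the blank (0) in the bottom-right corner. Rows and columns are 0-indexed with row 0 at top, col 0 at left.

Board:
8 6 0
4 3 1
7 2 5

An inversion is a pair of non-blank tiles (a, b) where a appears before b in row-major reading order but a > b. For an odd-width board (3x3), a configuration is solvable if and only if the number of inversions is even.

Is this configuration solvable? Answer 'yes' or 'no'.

Answer: no

Derivation:
Inversions (pairs i<j in row-major order where tile[i] > tile[j] > 0): 19
19 is odd, so the puzzle is not solvable.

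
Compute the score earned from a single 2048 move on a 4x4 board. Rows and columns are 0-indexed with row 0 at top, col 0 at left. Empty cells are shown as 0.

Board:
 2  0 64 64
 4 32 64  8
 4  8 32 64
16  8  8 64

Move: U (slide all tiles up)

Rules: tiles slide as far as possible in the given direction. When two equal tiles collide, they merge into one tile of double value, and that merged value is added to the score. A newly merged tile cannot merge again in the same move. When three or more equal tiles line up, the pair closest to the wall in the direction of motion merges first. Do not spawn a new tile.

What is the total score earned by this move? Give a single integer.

Slide up:
col 0: [2, 4, 4, 16] -> [2, 8, 16, 0]  score +8 (running 8)
col 1: [0, 32, 8, 8] -> [32, 16, 0, 0]  score +16 (running 24)
col 2: [64, 64, 32, 8] -> [128, 32, 8, 0]  score +128 (running 152)
col 3: [64, 8, 64, 64] -> [64, 8, 128, 0]  score +128 (running 280)
Board after move:
  2  32 128  64
  8  16  32   8
 16   0   8 128
  0   0   0   0

Answer: 280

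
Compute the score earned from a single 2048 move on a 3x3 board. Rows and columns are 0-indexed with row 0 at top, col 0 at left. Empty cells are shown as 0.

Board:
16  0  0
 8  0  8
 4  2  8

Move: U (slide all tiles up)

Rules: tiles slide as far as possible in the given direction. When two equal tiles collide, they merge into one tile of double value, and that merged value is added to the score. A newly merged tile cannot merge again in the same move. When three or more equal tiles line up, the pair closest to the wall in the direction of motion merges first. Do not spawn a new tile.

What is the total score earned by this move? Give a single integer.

Answer: 16

Derivation:
Slide up:
col 0: [16, 8, 4] -> [16, 8, 4]  score +0 (running 0)
col 1: [0, 0, 2] -> [2, 0, 0]  score +0 (running 0)
col 2: [0, 8, 8] -> [16, 0, 0]  score +16 (running 16)
Board after move:
16  2 16
 8  0  0
 4  0  0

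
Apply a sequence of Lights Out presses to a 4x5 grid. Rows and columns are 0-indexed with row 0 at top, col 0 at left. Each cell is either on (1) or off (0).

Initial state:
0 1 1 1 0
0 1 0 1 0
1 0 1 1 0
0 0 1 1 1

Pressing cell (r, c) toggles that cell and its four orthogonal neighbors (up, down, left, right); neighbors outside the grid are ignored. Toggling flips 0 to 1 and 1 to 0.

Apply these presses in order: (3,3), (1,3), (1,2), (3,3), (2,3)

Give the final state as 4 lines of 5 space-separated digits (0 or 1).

After press 1 at (3,3):
0 1 1 1 0
0 1 0 1 0
1 0 1 0 0
0 0 0 0 0

After press 2 at (1,3):
0 1 1 0 0
0 1 1 0 1
1 0 1 1 0
0 0 0 0 0

After press 3 at (1,2):
0 1 0 0 0
0 0 0 1 1
1 0 0 1 0
0 0 0 0 0

After press 4 at (3,3):
0 1 0 0 0
0 0 0 1 1
1 0 0 0 0
0 0 1 1 1

After press 5 at (2,3):
0 1 0 0 0
0 0 0 0 1
1 0 1 1 1
0 0 1 0 1

Answer: 0 1 0 0 0
0 0 0 0 1
1 0 1 1 1
0 0 1 0 1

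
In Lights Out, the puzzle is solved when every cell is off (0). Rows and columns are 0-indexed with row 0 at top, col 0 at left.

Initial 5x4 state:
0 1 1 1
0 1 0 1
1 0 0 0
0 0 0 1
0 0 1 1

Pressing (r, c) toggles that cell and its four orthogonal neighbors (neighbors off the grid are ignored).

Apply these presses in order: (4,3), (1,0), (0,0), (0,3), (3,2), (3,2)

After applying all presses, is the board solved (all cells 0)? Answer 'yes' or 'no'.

Answer: yes

Derivation:
After press 1 at (4,3):
0 1 1 1
0 1 0 1
1 0 0 0
0 0 0 0
0 0 0 0

After press 2 at (1,0):
1 1 1 1
1 0 0 1
0 0 0 0
0 0 0 0
0 0 0 0

After press 3 at (0,0):
0 0 1 1
0 0 0 1
0 0 0 0
0 0 0 0
0 0 0 0

After press 4 at (0,3):
0 0 0 0
0 0 0 0
0 0 0 0
0 0 0 0
0 0 0 0

After press 5 at (3,2):
0 0 0 0
0 0 0 0
0 0 1 0
0 1 1 1
0 0 1 0

After press 6 at (3,2):
0 0 0 0
0 0 0 0
0 0 0 0
0 0 0 0
0 0 0 0

Lights still on: 0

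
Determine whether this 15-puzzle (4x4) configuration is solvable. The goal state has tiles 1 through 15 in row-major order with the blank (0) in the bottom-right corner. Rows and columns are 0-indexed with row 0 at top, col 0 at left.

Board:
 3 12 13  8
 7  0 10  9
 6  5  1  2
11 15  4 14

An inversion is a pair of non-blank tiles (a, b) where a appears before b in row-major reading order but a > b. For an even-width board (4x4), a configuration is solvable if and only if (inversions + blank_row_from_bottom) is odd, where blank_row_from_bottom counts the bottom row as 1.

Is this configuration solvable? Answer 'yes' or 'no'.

Inversions: 54
Blank is in row 1 (0-indexed from top), which is row 3 counting from the bottom (bottom = 1).
54 + 3 = 57, which is odd, so the puzzle is solvable.

Answer: yes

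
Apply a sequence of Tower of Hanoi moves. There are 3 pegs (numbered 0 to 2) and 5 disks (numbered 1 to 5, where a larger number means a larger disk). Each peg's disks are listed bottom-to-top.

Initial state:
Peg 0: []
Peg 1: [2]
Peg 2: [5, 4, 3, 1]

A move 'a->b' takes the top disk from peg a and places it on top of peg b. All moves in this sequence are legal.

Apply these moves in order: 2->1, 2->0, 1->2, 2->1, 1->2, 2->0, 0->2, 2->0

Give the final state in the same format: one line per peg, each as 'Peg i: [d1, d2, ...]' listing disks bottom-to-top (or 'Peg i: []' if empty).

Answer: Peg 0: [3, 1]
Peg 1: [2]
Peg 2: [5, 4]

Derivation:
After move 1 (2->1):
Peg 0: []
Peg 1: [2, 1]
Peg 2: [5, 4, 3]

After move 2 (2->0):
Peg 0: [3]
Peg 1: [2, 1]
Peg 2: [5, 4]

After move 3 (1->2):
Peg 0: [3]
Peg 1: [2]
Peg 2: [5, 4, 1]

After move 4 (2->1):
Peg 0: [3]
Peg 1: [2, 1]
Peg 2: [5, 4]

After move 5 (1->2):
Peg 0: [3]
Peg 1: [2]
Peg 2: [5, 4, 1]

After move 6 (2->0):
Peg 0: [3, 1]
Peg 1: [2]
Peg 2: [5, 4]

After move 7 (0->2):
Peg 0: [3]
Peg 1: [2]
Peg 2: [5, 4, 1]

After move 8 (2->0):
Peg 0: [3, 1]
Peg 1: [2]
Peg 2: [5, 4]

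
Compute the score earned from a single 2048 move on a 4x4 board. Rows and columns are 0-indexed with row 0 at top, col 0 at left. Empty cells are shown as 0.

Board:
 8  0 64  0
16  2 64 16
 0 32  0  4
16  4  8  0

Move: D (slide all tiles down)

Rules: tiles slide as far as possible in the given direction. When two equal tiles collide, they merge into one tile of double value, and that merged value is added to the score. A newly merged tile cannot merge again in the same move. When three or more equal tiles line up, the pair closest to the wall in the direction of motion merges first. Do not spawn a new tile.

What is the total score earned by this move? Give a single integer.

Slide down:
col 0: [8, 16, 0, 16] -> [0, 0, 8, 32]  score +32 (running 32)
col 1: [0, 2, 32, 4] -> [0, 2, 32, 4]  score +0 (running 32)
col 2: [64, 64, 0, 8] -> [0, 0, 128, 8]  score +128 (running 160)
col 3: [0, 16, 4, 0] -> [0, 0, 16, 4]  score +0 (running 160)
Board after move:
  0   0   0   0
  0   2   0   0
  8  32 128  16
 32   4   8   4

Answer: 160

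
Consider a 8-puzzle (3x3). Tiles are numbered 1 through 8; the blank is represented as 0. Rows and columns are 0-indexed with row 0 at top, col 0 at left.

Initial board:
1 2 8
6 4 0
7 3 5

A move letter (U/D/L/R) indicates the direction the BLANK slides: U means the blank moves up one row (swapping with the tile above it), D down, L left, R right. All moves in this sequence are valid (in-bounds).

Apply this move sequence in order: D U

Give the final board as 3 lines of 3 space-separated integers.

After move 1 (D):
1 2 8
6 4 5
7 3 0

After move 2 (U):
1 2 8
6 4 0
7 3 5

Answer: 1 2 8
6 4 0
7 3 5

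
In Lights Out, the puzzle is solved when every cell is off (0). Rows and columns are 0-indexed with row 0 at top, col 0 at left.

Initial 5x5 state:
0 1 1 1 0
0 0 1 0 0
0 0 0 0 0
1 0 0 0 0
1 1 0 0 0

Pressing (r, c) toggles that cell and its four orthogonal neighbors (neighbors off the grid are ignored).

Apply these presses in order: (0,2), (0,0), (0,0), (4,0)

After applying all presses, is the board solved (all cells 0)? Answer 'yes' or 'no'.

After press 1 at (0,2):
0 0 0 0 0
0 0 0 0 0
0 0 0 0 0
1 0 0 0 0
1 1 0 0 0

After press 2 at (0,0):
1 1 0 0 0
1 0 0 0 0
0 0 0 0 0
1 0 0 0 0
1 1 0 0 0

After press 3 at (0,0):
0 0 0 0 0
0 0 0 0 0
0 0 0 0 0
1 0 0 0 0
1 1 0 0 0

After press 4 at (4,0):
0 0 0 0 0
0 0 0 0 0
0 0 0 0 0
0 0 0 0 0
0 0 0 0 0

Lights still on: 0

Answer: yes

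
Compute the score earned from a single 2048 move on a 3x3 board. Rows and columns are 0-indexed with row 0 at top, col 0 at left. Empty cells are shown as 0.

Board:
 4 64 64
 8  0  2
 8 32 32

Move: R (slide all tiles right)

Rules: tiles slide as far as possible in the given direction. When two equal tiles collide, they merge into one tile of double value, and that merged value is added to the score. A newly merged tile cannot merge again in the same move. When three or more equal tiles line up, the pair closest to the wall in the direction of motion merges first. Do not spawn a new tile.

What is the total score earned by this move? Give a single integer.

Slide right:
row 0: [4, 64, 64] -> [0, 4, 128]  score +128 (running 128)
row 1: [8, 0, 2] -> [0, 8, 2]  score +0 (running 128)
row 2: [8, 32, 32] -> [0, 8, 64]  score +64 (running 192)
Board after move:
  0   4 128
  0   8   2
  0   8  64

Answer: 192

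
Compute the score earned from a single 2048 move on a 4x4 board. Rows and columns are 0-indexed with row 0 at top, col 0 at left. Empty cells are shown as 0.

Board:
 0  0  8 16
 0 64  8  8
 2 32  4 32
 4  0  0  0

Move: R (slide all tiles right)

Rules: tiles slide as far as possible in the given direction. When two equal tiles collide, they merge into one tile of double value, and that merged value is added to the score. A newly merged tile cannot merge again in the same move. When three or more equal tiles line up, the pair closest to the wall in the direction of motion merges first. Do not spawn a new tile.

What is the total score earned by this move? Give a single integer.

Answer: 16

Derivation:
Slide right:
row 0: [0, 0, 8, 16] -> [0, 0, 8, 16]  score +0 (running 0)
row 1: [0, 64, 8, 8] -> [0, 0, 64, 16]  score +16 (running 16)
row 2: [2, 32, 4, 32] -> [2, 32, 4, 32]  score +0 (running 16)
row 3: [4, 0, 0, 0] -> [0, 0, 0, 4]  score +0 (running 16)
Board after move:
 0  0  8 16
 0  0 64 16
 2 32  4 32
 0  0  0  4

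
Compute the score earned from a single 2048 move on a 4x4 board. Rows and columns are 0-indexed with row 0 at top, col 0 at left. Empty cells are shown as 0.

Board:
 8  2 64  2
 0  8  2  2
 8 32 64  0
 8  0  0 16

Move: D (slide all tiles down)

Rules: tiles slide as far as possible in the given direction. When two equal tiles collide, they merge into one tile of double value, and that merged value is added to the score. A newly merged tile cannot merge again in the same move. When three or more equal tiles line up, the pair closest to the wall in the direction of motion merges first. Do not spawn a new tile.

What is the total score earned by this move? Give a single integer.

Answer: 20

Derivation:
Slide down:
col 0: [8, 0, 8, 8] -> [0, 0, 8, 16]  score +16 (running 16)
col 1: [2, 8, 32, 0] -> [0, 2, 8, 32]  score +0 (running 16)
col 2: [64, 2, 64, 0] -> [0, 64, 2, 64]  score +0 (running 16)
col 3: [2, 2, 0, 16] -> [0, 0, 4, 16]  score +4 (running 20)
Board after move:
 0  0  0  0
 0  2 64  0
 8  8  2  4
16 32 64 16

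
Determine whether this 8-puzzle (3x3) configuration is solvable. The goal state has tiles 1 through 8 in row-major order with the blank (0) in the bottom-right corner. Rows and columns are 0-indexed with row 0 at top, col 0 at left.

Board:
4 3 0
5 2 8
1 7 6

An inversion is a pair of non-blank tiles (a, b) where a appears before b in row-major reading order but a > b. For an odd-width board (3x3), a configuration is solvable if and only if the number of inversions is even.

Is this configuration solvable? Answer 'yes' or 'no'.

Answer: yes

Derivation:
Inversions (pairs i<j in row-major order where tile[i] > tile[j] > 0): 12
12 is even, so the puzzle is solvable.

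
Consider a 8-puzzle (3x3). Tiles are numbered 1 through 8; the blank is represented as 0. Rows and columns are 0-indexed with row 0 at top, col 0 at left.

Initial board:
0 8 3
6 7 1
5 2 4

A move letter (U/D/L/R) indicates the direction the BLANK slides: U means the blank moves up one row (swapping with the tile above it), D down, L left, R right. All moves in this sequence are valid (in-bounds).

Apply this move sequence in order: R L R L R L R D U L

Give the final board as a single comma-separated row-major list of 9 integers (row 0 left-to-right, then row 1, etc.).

After move 1 (R):
8 0 3
6 7 1
5 2 4

After move 2 (L):
0 8 3
6 7 1
5 2 4

After move 3 (R):
8 0 3
6 7 1
5 2 4

After move 4 (L):
0 8 3
6 7 1
5 2 4

After move 5 (R):
8 0 3
6 7 1
5 2 4

After move 6 (L):
0 8 3
6 7 1
5 2 4

After move 7 (R):
8 0 3
6 7 1
5 2 4

After move 8 (D):
8 7 3
6 0 1
5 2 4

After move 9 (U):
8 0 3
6 7 1
5 2 4

After move 10 (L):
0 8 3
6 7 1
5 2 4

Answer: 0, 8, 3, 6, 7, 1, 5, 2, 4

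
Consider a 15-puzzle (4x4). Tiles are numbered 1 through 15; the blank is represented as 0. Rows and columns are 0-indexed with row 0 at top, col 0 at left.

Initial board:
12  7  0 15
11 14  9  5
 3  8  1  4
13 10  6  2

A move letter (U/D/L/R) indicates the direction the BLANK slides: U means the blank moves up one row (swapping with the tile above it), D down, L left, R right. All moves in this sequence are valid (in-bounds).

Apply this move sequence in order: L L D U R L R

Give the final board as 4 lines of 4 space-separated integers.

Answer: 12  0  7 15
11 14  9  5
 3  8  1  4
13 10  6  2

Derivation:
After move 1 (L):
12  0  7 15
11 14  9  5
 3  8  1  4
13 10  6  2

After move 2 (L):
 0 12  7 15
11 14  9  5
 3  8  1  4
13 10  6  2

After move 3 (D):
11 12  7 15
 0 14  9  5
 3  8  1  4
13 10  6  2

After move 4 (U):
 0 12  7 15
11 14  9  5
 3  8  1  4
13 10  6  2

After move 5 (R):
12  0  7 15
11 14  9  5
 3  8  1  4
13 10  6  2

After move 6 (L):
 0 12  7 15
11 14  9  5
 3  8  1  4
13 10  6  2

After move 7 (R):
12  0  7 15
11 14  9  5
 3  8  1  4
13 10  6  2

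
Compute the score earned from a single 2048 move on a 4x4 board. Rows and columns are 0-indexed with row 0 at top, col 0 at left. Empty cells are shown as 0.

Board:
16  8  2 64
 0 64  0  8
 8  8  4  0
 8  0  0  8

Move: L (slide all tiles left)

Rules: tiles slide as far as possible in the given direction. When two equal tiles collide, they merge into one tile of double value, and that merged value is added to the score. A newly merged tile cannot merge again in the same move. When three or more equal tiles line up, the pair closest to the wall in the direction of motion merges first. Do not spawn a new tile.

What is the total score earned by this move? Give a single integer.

Slide left:
row 0: [16, 8, 2, 64] -> [16, 8, 2, 64]  score +0 (running 0)
row 1: [0, 64, 0, 8] -> [64, 8, 0, 0]  score +0 (running 0)
row 2: [8, 8, 4, 0] -> [16, 4, 0, 0]  score +16 (running 16)
row 3: [8, 0, 0, 8] -> [16, 0, 0, 0]  score +16 (running 32)
Board after move:
16  8  2 64
64  8  0  0
16  4  0  0
16  0  0  0

Answer: 32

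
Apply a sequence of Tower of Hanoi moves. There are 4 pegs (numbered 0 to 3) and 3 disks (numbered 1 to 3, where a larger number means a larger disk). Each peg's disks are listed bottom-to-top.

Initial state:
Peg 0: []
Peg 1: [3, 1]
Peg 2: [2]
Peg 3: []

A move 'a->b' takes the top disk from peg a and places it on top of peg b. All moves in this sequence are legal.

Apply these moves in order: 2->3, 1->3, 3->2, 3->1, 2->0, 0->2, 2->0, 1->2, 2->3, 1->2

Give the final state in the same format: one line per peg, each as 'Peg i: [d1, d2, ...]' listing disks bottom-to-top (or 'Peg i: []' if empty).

Answer: Peg 0: [1]
Peg 1: []
Peg 2: [3]
Peg 3: [2]

Derivation:
After move 1 (2->3):
Peg 0: []
Peg 1: [3, 1]
Peg 2: []
Peg 3: [2]

After move 2 (1->3):
Peg 0: []
Peg 1: [3]
Peg 2: []
Peg 3: [2, 1]

After move 3 (3->2):
Peg 0: []
Peg 1: [3]
Peg 2: [1]
Peg 3: [2]

After move 4 (3->1):
Peg 0: []
Peg 1: [3, 2]
Peg 2: [1]
Peg 3: []

After move 5 (2->0):
Peg 0: [1]
Peg 1: [3, 2]
Peg 2: []
Peg 3: []

After move 6 (0->2):
Peg 0: []
Peg 1: [3, 2]
Peg 2: [1]
Peg 3: []

After move 7 (2->0):
Peg 0: [1]
Peg 1: [3, 2]
Peg 2: []
Peg 3: []

After move 8 (1->2):
Peg 0: [1]
Peg 1: [3]
Peg 2: [2]
Peg 3: []

After move 9 (2->3):
Peg 0: [1]
Peg 1: [3]
Peg 2: []
Peg 3: [2]

After move 10 (1->2):
Peg 0: [1]
Peg 1: []
Peg 2: [3]
Peg 3: [2]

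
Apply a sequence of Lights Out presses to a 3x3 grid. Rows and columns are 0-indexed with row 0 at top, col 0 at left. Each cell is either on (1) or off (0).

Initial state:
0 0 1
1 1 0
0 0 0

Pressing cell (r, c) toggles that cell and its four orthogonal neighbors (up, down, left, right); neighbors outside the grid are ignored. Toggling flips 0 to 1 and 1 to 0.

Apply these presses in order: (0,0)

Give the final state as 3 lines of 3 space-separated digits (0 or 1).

After press 1 at (0,0):
1 1 1
0 1 0
0 0 0

Answer: 1 1 1
0 1 0
0 0 0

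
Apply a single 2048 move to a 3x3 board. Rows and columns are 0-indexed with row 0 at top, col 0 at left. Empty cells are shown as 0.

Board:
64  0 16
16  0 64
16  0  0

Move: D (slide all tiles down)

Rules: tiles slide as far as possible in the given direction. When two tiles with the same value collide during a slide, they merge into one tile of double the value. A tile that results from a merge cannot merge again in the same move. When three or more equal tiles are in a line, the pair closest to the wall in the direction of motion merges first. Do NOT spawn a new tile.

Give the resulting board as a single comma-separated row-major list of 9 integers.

Answer: 0, 0, 0, 64, 0, 16, 32, 0, 64

Derivation:
Slide down:
col 0: [64, 16, 16] -> [0, 64, 32]
col 1: [0, 0, 0] -> [0, 0, 0]
col 2: [16, 64, 0] -> [0, 16, 64]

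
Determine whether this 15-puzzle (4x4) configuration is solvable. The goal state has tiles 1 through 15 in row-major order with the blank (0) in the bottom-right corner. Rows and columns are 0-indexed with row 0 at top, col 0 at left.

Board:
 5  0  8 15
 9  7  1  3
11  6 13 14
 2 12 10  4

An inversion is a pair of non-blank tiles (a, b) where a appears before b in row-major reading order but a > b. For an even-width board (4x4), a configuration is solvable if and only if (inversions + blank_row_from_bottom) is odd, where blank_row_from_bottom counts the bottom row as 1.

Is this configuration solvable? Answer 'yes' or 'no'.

Answer: yes

Derivation:
Inversions: 51
Blank is in row 0 (0-indexed from top), which is row 4 counting from the bottom (bottom = 1).
51 + 4 = 55, which is odd, so the puzzle is solvable.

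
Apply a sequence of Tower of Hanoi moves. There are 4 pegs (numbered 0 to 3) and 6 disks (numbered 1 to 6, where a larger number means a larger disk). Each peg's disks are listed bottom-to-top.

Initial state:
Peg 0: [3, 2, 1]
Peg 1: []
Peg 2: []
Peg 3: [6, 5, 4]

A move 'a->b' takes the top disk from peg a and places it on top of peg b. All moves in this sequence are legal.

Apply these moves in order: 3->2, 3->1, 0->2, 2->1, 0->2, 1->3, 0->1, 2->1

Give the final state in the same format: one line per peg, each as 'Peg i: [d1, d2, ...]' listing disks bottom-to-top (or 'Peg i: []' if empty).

After move 1 (3->2):
Peg 0: [3, 2, 1]
Peg 1: []
Peg 2: [4]
Peg 3: [6, 5]

After move 2 (3->1):
Peg 0: [3, 2, 1]
Peg 1: [5]
Peg 2: [4]
Peg 3: [6]

After move 3 (0->2):
Peg 0: [3, 2]
Peg 1: [5]
Peg 2: [4, 1]
Peg 3: [6]

After move 4 (2->1):
Peg 0: [3, 2]
Peg 1: [5, 1]
Peg 2: [4]
Peg 3: [6]

After move 5 (0->2):
Peg 0: [3]
Peg 1: [5, 1]
Peg 2: [4, 2]
Peg 3: [6]

After move 6 (1->3):
Peg 0: [3]
Peg 1: [5]
Peg 2: [4, 2]
Peg 3: [6, 1]

After move 7 (0->1):
Peg 0: []
Peg 1: [5, 3]
Peg 2: [4, 2]
Peg 3: [6, 1]

After move 8 (2->1):
Peg 0: []
Peg 1: [5, 3, 2]
Peg 2: [4]
Peg 3: [6, 1]

Answer: Peg 0: []
Peg 1: [5, 3, 2]
Peg 2: [4]
Peg 3: [6, 1]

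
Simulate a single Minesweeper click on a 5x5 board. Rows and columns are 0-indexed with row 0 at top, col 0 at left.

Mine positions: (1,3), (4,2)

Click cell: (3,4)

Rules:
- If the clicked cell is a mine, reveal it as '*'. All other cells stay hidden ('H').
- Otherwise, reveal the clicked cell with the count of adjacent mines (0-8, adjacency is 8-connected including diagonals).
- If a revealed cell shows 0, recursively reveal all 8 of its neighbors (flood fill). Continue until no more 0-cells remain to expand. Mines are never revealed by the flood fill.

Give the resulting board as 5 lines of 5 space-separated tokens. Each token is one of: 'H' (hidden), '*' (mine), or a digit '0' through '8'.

H H H H H
H H H H H
H H H 1 1
H H H 1 0
H H H 1 0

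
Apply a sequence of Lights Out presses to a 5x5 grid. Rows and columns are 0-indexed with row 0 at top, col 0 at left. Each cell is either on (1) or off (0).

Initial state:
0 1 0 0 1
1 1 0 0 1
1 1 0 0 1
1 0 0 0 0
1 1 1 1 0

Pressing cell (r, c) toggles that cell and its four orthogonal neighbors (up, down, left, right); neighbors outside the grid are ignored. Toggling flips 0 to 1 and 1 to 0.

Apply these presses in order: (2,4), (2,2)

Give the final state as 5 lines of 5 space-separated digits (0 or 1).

After press 1 at (2,4):
0 1 0 0 1
1 1 0 0 0
1 1 0 1 0
1 0 0 0 1
1 1 1 1 0

After press 2 at (2,2):
0 1 0 0 1
1 1 1 0 0
1 0 1 0 0
1 0 1 0 1
1 1 1 1 0

Answer: 0 1 0 0 1
1 1 1 0 0
1 0 1 0 0
1 0 1 0 1
1 1 1 1 0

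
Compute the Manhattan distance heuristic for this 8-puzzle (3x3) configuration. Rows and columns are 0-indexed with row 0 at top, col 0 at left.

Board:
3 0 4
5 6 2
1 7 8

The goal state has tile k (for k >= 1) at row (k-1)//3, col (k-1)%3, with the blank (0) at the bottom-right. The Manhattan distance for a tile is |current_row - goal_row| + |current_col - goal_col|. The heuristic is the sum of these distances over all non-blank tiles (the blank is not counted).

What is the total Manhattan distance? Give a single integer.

Tile 3: at (0,0), goal (0,2), distance |0-0|+|0-2| = 2
Tile 4: at (0,2), goal (1,0), distance |0-1|+|2-0| = 3
Tile 5: at (1,0), goal (1,1), distance |1-1|+|0-1| = 1
Tile 6: at (1,1), goal (1,2), distance |1-1|+|1-2| = 1
Tile 2: at (1,2), goal (0,1), distance |1-0|+|2-1| = 2
Tile 1: at (2,0), goal (0,0), distance |2-0|+|0-0| = 2
Tile 7: at (2,1), goal (2,0), distance |2-2|+|1-0| = 1
Tile 8: at (2,2), goal (2,1), distance |2-2|+|2-1| = 1
Sum: 2 + 3 + 1 + 1 + 2 + 2 + 1 + 1 = 13

Answer: 13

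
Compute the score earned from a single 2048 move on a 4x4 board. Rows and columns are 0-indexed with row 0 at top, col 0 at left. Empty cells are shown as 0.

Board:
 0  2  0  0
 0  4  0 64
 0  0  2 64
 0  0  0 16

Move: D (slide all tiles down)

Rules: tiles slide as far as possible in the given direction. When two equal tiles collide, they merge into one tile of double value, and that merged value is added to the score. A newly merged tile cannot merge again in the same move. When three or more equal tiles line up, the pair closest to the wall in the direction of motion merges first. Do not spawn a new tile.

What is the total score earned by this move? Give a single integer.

Answer: 128

Derivation:
Slide down:
col 0: [0, 0, 0, 0] -> [0, 0, 0, 0]  score +0 (running 0)
col 1: [2, 4, 0, 0] -> [0, 0, 2, 4]  score +0 (running 0)
col 2: [0, 0, 2, 0] -> [0, 0, 0, 2]  score +0 (running 0)
col 3: [0, 64, 64, 16] -> [0, 0, 128, 16]  score +128 (running 128)
Board after move:
  0   0   0   0
  0   0   0   0
  0   2   0 128
  0   4   2  16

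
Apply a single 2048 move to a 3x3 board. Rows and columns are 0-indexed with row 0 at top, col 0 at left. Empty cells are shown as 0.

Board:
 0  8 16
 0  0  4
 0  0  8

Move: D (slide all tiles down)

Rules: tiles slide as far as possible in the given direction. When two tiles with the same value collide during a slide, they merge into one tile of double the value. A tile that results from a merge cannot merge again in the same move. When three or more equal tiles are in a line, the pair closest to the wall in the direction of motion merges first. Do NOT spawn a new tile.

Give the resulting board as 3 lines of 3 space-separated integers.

Slide down:
col 0: [0, 0, 0] -> [0, 0, 0]
col 1: [8, 0, 0] -> [0, 0, 8]
col 2: [16, 4, 8] -> [16, 4, 8]

Answer:  0  0 16
 0  0  4
 0  8  8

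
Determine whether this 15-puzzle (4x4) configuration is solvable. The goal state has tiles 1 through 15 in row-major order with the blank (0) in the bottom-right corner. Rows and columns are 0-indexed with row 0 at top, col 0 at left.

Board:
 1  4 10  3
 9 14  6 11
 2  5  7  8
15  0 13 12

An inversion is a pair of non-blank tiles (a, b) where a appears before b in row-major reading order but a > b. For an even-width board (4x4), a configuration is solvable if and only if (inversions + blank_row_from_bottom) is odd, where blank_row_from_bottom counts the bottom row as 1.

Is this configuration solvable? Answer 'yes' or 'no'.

Answer: yes

Derivation:
Inversions: 32
Blank is in row 3 (0-indexed from top), which is row 1 counting from the bottom (bottom = 1).
32 + 1 = 33, which is odd, so the puzzle is solvable.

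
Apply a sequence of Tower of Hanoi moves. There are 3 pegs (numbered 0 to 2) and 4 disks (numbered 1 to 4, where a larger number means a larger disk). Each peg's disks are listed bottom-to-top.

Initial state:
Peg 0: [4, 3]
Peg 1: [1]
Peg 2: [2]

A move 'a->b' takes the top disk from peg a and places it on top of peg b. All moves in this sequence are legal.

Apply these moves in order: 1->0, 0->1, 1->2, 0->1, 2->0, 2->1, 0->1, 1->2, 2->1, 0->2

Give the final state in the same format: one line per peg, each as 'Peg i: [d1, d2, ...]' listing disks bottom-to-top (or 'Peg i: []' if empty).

Answer: Peg 0: []
Peg 1: [3, 2, 1]
Peg 2: [4]

Derivation:
After move 1 (1->0):
Peg 0: [4, 3, 1]
Peg 1: []
Peg 2: [2]

After move 2 (0->1):
Peg 0: [4, 3]
Peg 1: [1]
Peg 2: [2]

After move 3 (1->2):
Peg 0: [4, 3]
Peg 1: []
Peg 2: [2, 1]

After move 4 (0->1):
Peg 0: [4]
Peg 1: [3]
Peg 2: [2, 1]

After move 5 (2->0):
Peg 0: [4, 1]
Peg 1: [3]
Peg 2: [2]

After move 6 (2->1):
Peg 0: [4, 1]
Peg 1: [3, 2]
Peg 2: []

After move 7 (0->1):
Peg 0: [4]
Peg 1: [3, 2, 1]
Peg 2: []

After move 8 (1->2):
Peg 0: [4]
Peg 1: [3, 2]
Peg 2: [1]

After move 9 (2->1):
Peg 0: [4]
Peg 1: [3, 2, 1]
Peg 2: []

After move 10 (0->2):
Peg 0: []
Peg 1: [3, 2, 1]
Peg 2: [4]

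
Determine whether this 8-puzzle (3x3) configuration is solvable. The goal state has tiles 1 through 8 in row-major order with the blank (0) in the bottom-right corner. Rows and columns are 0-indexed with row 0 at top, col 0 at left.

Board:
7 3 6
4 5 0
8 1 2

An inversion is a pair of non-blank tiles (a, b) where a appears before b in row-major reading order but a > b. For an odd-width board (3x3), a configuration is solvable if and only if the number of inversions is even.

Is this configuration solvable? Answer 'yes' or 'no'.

Answer: yes

Derivation:
Inversions (pairs i<j in row-major order where tile[i] > tile[j] > 0): 18
18 is even, so the puzzle is solvable.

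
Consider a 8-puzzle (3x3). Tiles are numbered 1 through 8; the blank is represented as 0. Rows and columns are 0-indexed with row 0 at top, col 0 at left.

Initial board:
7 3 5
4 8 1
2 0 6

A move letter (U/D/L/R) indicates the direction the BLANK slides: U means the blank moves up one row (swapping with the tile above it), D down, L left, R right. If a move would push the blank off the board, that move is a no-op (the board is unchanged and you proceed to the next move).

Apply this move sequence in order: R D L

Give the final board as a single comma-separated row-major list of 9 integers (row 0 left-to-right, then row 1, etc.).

Answer: 7, 3, 5, 4, 8, 1, 2, 0, 6

Derivation:
After move 1 (R):
7 3 5
4 8 1
2 6 0

After move 2 (D):
7 3 5
4 8 1
2 6 0

After move 3 (L):
7 3 5
4 8 1
2 0 6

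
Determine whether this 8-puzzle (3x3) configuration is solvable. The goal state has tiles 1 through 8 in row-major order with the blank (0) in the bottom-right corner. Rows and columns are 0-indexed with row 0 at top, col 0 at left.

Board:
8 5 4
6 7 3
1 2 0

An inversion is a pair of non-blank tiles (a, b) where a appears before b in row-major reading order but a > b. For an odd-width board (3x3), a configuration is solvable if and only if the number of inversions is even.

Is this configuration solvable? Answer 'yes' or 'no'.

Inversions (pairs i<j in row-major order where tile[i] > tile[j] > 0): 22
22 is even, so the puzzle is solvable.

Answer: yes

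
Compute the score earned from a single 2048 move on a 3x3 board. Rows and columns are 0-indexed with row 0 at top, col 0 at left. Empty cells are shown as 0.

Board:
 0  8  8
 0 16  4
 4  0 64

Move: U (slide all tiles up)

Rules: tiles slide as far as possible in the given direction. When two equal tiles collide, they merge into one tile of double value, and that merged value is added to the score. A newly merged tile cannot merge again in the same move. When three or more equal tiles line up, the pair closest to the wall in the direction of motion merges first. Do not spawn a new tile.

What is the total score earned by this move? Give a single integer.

Slide up:
col 0: [0, 0, 4] -> [4, 0, 0]  score +0 (running 0)
col 1: [8, 16, 0] -> [8, 16, 0]  score +0 (running 0)
col 2: [8, 4, 64] -> [8, 4, 64]  score +0 (running 0)
Board after move:
 4  8  8
 0 16  4
 0  0 64

Answer: 0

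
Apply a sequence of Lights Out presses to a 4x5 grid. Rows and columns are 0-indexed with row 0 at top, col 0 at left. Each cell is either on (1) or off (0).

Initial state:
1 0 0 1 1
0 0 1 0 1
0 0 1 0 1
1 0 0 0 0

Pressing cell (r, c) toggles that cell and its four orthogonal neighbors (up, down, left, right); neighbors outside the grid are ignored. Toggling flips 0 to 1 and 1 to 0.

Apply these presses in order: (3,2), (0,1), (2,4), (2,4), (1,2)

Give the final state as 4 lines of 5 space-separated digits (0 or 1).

Answer: 0 1 0 1 1
0 0 0 1 1
0 0 1 0 1
1 1 1 1 0

Derivation:
After press 1 at (3,2):
1 0 0 1 1
0 0 1 0 1
0 0 0 0 1
1 1 1 1 0

After press 2 at (0,1):
0 1 1 1 1
0 1 1 0 1
0 0 0 0 1
1 1 1 1 0

After press 3 at (2,4):
0 1 1 1 1
0 1 1 0 0
0 0 0 1 0
1 1 1 1 1

After press 4 at (2,4):
0 1 1 1 1
0 1 1 0 1
0 0 0 0 1
1 1 1 1 0

After press 5 at (1,2):
0 1 0 1 1
0 0 0 1 1
0 0 1 0 1
1 1 1 1 0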